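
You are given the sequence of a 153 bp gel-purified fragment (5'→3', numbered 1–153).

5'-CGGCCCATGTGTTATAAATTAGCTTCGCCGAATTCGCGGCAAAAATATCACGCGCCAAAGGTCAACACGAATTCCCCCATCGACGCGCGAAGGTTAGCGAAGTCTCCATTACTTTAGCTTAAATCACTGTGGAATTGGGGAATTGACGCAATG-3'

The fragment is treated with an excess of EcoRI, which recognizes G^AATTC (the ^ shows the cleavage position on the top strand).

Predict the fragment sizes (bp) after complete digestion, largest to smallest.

84, 39, 30 bp

EcoRI sites (GAATTC) start at positions 30, 69.
EcoRI cuts after the first base of each site, so after positions 30, 69.
Linear molecule, 2 cuts → 3 fragments:
  1–30 → 30 bp
  31–69 → 39 bp
  70–153 → 84 bp
Sorted largest to smallest: 84, 39, 30 bp.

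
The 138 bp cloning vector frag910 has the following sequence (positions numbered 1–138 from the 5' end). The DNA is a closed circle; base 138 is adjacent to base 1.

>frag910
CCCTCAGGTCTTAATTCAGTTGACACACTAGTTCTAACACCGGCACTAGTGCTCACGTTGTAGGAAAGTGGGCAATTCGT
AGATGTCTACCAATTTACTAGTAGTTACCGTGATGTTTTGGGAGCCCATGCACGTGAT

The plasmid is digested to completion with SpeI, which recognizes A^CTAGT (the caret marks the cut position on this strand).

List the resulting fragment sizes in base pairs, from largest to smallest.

68, 52, 18 bp

SpeI sites (ACTAGT) start at positions 27, 45, 97.
SpeI cuts after the first base of each site, so after positions 27, 45, 97.
Circular molecule, 3 cuts → 3 fragments:
  28–45 → 18 bp
  46–97 → 52 bp
  98–138 then 1–27 → 41 + 27 = 68 bp
Sorted largest to smallest: 68, 52, 18 bp.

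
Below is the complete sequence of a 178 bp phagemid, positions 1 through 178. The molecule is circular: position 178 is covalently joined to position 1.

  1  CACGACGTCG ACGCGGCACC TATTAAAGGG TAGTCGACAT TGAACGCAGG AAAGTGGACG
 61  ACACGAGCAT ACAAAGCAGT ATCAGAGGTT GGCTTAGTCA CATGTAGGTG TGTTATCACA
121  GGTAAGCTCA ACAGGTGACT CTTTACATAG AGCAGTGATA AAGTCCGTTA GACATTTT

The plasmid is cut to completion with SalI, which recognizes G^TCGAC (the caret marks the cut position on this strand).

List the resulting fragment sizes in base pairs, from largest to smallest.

SalI sites (GTCGAC) start at positions 7, 33.
SalI cuts after the first base of each site, so after positions 7, 33.
Circular molecule, 2 cuts → 2 fragments:
  8–33 → 26 bp
  34–178 then 1–7 → 145 + 7 = 152 bp
Sorted largest to smallest: 152, 26 bp.

152, 26 bp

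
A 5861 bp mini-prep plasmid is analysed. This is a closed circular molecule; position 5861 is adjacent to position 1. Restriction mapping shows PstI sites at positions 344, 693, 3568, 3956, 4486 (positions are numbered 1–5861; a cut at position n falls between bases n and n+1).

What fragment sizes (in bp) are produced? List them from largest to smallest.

Circular molecule, 5 cuts → 5 fragments:
  693 − 344 = 349 bp
  3568 − 693 = 2875 bp
  3956 − 3568 = 388 bp
  4486 − 3956 = 530 bp
  wrap: 5861 − 4486 + 344 = 1719 bp
Sorted largest to smallest: 2875, 1719, 530, 388, 349 bp.

2875, 1719, 530, 388, 349 bp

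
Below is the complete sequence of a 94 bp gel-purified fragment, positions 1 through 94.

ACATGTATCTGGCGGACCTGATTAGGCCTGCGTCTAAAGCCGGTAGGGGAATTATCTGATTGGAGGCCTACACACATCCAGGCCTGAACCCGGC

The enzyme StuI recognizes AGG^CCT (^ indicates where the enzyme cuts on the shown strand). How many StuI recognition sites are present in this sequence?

AGGCCT occurs starting at positions 24, 64, 80.
StuI cuts at 3 sites.

3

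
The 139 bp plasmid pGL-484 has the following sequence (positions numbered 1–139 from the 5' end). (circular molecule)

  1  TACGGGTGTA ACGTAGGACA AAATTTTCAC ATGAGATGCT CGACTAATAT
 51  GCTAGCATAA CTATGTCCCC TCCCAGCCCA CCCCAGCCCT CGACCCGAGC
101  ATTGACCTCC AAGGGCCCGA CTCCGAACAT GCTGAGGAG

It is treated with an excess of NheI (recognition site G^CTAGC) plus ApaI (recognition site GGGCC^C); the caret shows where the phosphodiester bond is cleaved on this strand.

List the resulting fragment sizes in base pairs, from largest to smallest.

The NheI site (GCTAGC) starts at position 51.
NheI cuts after the first base of each site, so after position 51.
The ApaI site (GGGCCC) starts at position 113.
ApaI cuts after base 5 of each site (before the last base), so after position 117.
Combined cut positions: 51, 117.
Circular molecule, 2 cuts → 2 fragments:
  52–117 → 66 bp
  118–139 then 1–51 → 22 + 51 = 73 bp
Sorted largest to smallest: 73, 66 bp.

73, 66 bp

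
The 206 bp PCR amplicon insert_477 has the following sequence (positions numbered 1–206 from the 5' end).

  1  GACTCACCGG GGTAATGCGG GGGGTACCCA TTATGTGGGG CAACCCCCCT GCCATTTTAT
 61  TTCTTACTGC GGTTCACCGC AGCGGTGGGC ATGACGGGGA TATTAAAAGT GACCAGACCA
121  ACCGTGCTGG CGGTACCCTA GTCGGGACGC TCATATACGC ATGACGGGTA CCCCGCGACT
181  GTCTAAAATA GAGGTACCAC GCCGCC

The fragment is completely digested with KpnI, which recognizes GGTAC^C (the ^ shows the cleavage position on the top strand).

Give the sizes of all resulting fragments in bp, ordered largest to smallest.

KpnI sites (GGTACC) start at positions 23, 132, 167, 193.
KpnI cuts after base 5 of each site (before the last base), so after positions 27, 136, 171, 197.
Linear molecule, 4 cuts → 5 fragments:
  1–27 → 27 bp
  28–136 → 109 bp
  137–171 → 35 bp
  172–197 → 26 bp
  198–206 → 9 bp
Sorted largest to smallest: 109, 35, 27, 26, 9 bp.

109, 35, 27, 26, 9 bp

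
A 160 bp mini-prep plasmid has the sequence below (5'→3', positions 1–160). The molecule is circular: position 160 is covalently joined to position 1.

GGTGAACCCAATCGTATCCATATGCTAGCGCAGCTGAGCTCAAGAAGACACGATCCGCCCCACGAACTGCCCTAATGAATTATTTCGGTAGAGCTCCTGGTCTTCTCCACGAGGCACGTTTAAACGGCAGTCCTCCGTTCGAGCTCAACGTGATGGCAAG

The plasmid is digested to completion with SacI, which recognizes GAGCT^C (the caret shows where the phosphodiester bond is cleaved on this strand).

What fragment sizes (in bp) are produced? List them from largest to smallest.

SacI sites (GAGCTC) start at positions 36, 91, 141.
SacI cuts after base 5 of each site (before the last base), so after positions 40, 95, 145.
Circular molecule, 3 cuts → 3 fragments:
  41–95 → 55 bp
  96–145 → 50 bp
  146–160 then 1–40 → 15 + 40 = 55 bp
Sorted largest to smallest: 55, 55, 50 bp.

55, 55, 50 bp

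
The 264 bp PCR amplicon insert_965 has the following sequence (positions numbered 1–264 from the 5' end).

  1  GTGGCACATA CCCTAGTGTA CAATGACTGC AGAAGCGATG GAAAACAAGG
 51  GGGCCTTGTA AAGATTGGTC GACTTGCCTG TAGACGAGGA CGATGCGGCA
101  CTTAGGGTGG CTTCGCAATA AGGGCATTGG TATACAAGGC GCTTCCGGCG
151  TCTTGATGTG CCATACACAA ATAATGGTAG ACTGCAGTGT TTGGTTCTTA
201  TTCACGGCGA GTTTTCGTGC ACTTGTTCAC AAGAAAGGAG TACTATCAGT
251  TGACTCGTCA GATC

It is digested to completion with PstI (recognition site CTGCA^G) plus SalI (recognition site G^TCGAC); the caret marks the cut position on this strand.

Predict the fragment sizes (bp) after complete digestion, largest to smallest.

PstI sites (CTGCAG) start at positions 27, 182.
PstI cuts after base 5 of each site (before the last base), so after positions 31, 186.
The SalI site (GTCGAC) starts at position 68.
SalI cuts after the first base of each site, so after position 68.
Combined cut positions: 31, 68, 186.
Linear molecule, 3 cuts → 4 fragments:
  1–31 → 31 bp
  32–68 → 37 bp
  69–186 → 118 bp
  187–264 → 78 bp
Sorted largest to smallest: 118, 78, 37, 31 bp.

118, 78, 37, 31 bp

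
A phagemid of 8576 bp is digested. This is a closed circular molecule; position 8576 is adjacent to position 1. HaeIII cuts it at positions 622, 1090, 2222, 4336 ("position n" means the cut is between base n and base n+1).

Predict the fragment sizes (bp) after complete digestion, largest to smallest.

4862, 2114, 1132, 468 bp

Circular molecule, 4 cuts → 4 fragments:
  1090 − 622 = 468 bp
  2222 − 1090 = 1132 bp
  4336 − 2222 = 2114 bp
  wrap: 8576 − 4336 + 622 = 4862 bp
Sorted largest to smallest: 4862, 2114, 1132, 468 bp.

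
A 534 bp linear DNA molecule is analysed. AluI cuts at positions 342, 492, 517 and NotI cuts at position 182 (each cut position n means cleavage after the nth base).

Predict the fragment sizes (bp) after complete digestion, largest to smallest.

Combined cut positions (sorted): 182, 342, 492, 517.
Linear molecule, 4 cuts → 5 fragments:
  182 − 0 = 182 bp
  342 − 182 = 160 bp
  492 − 342 = 150 bp
  517 − 492 = 25 bp
  534 − 517 = 17 bp
Sorted largest to smallest: 182, 160, 150, 25, 17 bp.

182, 160, 150, 25, 17 bp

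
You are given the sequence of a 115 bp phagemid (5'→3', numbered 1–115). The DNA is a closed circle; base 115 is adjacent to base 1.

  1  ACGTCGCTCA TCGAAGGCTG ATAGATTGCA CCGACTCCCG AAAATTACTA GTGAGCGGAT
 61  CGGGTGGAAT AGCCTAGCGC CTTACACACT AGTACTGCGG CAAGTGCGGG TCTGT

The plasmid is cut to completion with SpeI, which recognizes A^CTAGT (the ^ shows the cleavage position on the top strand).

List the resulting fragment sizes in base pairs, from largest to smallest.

74, 41 bp

SpeI sites (ACTAGT) start at positions 47, 88.
SpeI cuts after the first base of each site, so after positions 47, 88.
Circular molecule, 2 cuts → 2 fragments:
  48–88 → 41 bp
  89–115 then 1–47 → 27 + 47 = 74 bp
Sorted largest to smallest: 74, 41 bp.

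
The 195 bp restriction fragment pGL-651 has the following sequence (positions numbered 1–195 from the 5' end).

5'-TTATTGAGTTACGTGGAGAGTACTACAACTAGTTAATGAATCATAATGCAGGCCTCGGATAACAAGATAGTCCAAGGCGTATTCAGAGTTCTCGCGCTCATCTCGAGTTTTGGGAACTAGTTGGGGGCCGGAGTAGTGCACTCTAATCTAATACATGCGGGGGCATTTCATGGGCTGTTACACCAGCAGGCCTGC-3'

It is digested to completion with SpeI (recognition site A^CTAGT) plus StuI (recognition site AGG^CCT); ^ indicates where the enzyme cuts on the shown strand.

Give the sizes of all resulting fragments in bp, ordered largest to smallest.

SpeI sites (ACTAGT) start at positions 28, 116.
SpeI cuts after the first base of each site, so after positions 28, 116.
StuI sites (AGGCCT) start at positions 50, 188.
StuI cuts after base 3 of each site, so after positions 52, 190.
Combined cut positions: 28, 52, 116, 190.
Linear molecule, 4 cuts → 5 fragments:
  1–28 → 28 bp
  29–52 → 24 bp
  53–116 → 64 bp
  117–190 → 74 bp
  191–195 → 5 bp
Sorted largest to smallest: 74, 64, 28, 24, 5 bp.

74, 64, 28, 24, 5 bp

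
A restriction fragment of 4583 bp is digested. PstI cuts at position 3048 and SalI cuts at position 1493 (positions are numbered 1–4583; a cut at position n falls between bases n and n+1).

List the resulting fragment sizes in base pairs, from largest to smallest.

Combined cut positions (sorted): 1493, 3048.
Linear molecule, 2 cuts → 3 fragments:
  1493 − 0 = 1493 bp
  3048 − 1493 = 1555 bp
  4583 − 3048 = 1535 bp
Sorted largest to smallest: 1555, 1535, 1493 bp.

1555, 1535, 1493 bp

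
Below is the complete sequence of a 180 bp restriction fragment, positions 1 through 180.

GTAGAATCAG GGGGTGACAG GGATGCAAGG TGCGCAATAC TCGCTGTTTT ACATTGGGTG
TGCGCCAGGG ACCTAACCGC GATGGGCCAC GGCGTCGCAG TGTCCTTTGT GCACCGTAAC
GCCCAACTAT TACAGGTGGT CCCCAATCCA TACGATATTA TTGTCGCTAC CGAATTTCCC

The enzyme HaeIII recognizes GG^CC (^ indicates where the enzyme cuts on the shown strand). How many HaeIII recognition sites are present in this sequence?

GGCC occurs starting at position 85.
HaeIII cuts at 1 site.

1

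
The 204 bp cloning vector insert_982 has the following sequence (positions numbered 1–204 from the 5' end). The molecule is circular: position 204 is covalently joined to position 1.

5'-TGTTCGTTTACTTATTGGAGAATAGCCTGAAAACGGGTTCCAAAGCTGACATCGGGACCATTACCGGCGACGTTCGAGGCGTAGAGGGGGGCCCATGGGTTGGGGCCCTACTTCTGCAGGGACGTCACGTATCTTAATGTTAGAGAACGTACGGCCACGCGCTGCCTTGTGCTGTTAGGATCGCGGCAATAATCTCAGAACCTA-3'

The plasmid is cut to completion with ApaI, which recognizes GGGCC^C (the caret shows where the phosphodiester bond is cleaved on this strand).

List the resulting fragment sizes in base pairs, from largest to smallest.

ApaI sites (GGGCCC) start at positions 89, 103.
ApaI cuts after base 5 of each site (before the last base), so after positions 93, 107.
Circular molecule, 2 cuts → 2 fragments:
  94–107 → 14 bp
  108–204 then 1–93 → 97 + 93 = 190 bp
Sorted largest to smallest: 190, 14 bp.

190, 14 bp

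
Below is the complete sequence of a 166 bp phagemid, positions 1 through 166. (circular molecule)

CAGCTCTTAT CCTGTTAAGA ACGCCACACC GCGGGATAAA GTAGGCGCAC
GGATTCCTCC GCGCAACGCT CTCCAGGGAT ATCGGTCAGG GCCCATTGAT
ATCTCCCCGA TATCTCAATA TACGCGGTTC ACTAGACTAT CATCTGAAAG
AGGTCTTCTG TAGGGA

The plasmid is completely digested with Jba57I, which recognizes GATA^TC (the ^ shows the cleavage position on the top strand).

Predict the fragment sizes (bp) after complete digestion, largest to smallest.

Jba57I sites (GATATC) start at positions 78, 98, 109.
Jba57I cuts after base 4 of each site, so after positions 81, 101, 112.
Circular molecule, 3 cuts → 3 fragments:
  82–101 → 20 bp
  102–112 → 11 bp
  113–166 then 1–81 → 54 + 81 = 135 bp
Sorted largest to smallest: 135, 20, 11 bp.

135, 20, 11 bp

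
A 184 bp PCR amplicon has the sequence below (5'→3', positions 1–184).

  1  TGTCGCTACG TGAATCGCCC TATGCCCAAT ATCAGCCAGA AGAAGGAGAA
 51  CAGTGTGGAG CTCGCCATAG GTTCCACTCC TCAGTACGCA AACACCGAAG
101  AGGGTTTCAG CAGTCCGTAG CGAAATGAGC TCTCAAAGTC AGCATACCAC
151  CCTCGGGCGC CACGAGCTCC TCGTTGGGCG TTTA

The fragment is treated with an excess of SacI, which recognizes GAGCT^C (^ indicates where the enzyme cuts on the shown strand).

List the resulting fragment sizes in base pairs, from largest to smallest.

69, 62, 37, 16 bp

SacI sites (GAGCTC) start at positions 58, 127, 164.
SacI cuts after base 5 of each site (before the last base), so after positions 62, 131, 168.
Linear molecule, 3 cuts → 4 fragments:
  1–62 → 62 bp
  63–131 → 69 bp
  132–168 → 37 bp
  169–184 → 16 bp
Sorted largest to smallest: 69, 62, 37, 16 bp.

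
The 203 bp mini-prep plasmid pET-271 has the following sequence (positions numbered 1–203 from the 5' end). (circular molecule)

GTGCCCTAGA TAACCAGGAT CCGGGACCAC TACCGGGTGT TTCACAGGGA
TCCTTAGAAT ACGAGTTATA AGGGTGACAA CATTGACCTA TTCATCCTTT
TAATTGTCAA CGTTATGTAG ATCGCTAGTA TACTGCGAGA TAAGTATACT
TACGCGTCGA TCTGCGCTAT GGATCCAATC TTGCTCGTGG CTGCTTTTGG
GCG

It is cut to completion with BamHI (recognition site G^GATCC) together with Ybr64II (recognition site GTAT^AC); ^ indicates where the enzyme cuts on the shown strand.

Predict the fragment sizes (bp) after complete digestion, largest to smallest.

BamHI sites (GGATCC) start at positions 17, 48, 171.
BamHI cuts after the first base of each site, so after positions 17, 48, 171.
Ybr64II sites (GTATAC) start at positions 128, 144.
Ybr64II cuts after base 4 of each site, so after positions 131, 147.
Combined cut positions: 17, 48, 131, 147, 171.
Circular molecule, 5 cuts → 5 fragments:
  18–48 → 31 bp
  49–131 → 83 bp
  132–147 → 16 bp
  148–171 → 24 bp
  172–203 then 1–17 → 32 + 17 = 49 bp
Sorted largest to smallest: 83, 49, 31, 24, 16 bp.

83, 49, 31, 24, 16 bp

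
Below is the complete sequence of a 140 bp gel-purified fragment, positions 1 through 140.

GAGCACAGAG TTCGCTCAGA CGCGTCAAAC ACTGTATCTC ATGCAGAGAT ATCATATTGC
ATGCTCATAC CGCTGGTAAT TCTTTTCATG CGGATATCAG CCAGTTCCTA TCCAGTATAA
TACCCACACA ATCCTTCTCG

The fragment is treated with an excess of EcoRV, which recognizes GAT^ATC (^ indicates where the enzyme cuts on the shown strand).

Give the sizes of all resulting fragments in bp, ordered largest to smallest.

50, 45, 45 bp

EcoRV sites (GATATC) start at positions 48, 93.
EcoRV cuts after base 3 of each site, so after positions 50, 95.
Linear molecule, 2 cuts → 3 fragments:
  1–50 → 50 bp
  51–95 → 45 bp
  96–140 → 45 bp
Sorted largest to smallest: 50, 45, 45 bp.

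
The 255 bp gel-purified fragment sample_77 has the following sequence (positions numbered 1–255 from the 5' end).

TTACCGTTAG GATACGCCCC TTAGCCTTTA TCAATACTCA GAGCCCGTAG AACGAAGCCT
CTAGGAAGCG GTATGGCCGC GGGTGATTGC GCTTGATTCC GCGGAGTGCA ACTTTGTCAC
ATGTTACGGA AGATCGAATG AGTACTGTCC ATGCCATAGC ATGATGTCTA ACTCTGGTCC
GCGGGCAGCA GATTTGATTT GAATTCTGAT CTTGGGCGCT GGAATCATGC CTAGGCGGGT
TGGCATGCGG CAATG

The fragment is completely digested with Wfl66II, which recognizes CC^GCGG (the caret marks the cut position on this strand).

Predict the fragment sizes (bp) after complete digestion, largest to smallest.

Wfl66II sites (CCGCGG) start at positions 77, 99, 179.
Wfl66II cuts after base 2 of each site, so after positions 78, 100, 180.
Linear molecule, 3 cuts → 4 fragments:
  1–78 → 78 bp
  79–100 → 22 bp
  101–180 → 80 bp
  181–255 → 75 bp
Sorted largest to smallest: 80, 78, 75, 22 bp.

80, 78, 75, 22 bp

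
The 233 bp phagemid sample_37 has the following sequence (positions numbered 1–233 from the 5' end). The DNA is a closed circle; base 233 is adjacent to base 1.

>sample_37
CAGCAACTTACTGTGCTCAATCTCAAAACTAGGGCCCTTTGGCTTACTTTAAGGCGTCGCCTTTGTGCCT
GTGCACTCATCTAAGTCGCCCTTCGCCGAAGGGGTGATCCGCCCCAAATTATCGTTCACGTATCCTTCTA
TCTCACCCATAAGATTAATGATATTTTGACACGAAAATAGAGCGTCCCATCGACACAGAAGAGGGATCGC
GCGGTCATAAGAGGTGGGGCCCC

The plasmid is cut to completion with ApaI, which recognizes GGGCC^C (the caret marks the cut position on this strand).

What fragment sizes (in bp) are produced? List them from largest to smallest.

195, 38 bp

ApaI sites (GGGCCC) start at positions 32, 227.
ApaI cuts after base 5 of each site (before the last base), so after positions 36, 231.
Circular molecule, 2 cuts → 2 fragments:
  37–231 → 195 bp
  232–233 then 1–36 → 2 + 36 = 38 bp
Sorted largest to smallest: 195, 38 bp.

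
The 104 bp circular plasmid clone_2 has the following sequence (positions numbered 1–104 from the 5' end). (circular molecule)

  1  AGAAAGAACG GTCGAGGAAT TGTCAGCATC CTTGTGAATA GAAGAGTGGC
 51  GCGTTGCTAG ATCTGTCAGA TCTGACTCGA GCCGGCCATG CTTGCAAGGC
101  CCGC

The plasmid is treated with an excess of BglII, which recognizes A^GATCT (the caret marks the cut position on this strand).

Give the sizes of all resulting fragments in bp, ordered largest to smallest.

BglII sites (AGATCT) start at positions 59, 68.
BglII cuts after the first base of each site, so after positions 59, 68.
Circular molecule, 2 cuts → 2 fragments:
  60–68 → 9 bp
  69–104 then 1–59 → 36 + 59 = 95 bp
Sorted largest to smallest: 95, 9 bp.

95, 9 bp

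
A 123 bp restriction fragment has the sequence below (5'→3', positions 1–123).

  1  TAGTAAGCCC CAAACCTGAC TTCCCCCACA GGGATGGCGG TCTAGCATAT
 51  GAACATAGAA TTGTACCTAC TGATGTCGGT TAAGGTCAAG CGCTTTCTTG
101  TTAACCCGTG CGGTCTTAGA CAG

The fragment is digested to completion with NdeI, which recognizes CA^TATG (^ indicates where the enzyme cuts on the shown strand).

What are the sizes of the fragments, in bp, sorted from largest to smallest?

76, 47 bp

The NdeI site (CATATG) starts at position 46.
NdeI cuts after base 2 of each site, so after position 47.
Linear molecule, 1 cut → 2 fragments:
  1–47 → 47 bp
  48–123 → 76 bp
Sorted largest to smallest: 76, 47 bp.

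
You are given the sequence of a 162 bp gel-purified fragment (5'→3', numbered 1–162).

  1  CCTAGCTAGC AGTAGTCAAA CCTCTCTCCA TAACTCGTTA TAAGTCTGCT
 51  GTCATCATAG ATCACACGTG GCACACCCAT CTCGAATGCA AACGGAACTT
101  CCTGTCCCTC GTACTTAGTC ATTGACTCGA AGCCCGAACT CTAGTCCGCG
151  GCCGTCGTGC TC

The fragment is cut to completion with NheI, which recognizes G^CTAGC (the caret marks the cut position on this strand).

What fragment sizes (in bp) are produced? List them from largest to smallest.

The NheI site (GCTAGC) starts at position 5.
NheI cuts after the first base of each site, so after position 5.
Linear molecule, 1 cut → 2 fragments:
  1–5 → 5 bp
  6–162 → 157 bp
Sorted largest to smallest: 157, 5 bp.

157, 5 bp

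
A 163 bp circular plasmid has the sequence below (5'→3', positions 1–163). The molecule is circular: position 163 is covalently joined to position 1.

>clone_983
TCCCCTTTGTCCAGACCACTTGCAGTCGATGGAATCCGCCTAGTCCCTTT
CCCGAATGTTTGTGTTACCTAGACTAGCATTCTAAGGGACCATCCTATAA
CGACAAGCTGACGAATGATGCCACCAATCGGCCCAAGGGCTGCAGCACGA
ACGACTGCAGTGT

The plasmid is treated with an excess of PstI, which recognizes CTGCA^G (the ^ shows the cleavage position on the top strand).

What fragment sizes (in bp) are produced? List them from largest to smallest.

PstI sites (CTGCAG) start at positions 140, 155.
PstI cuts after base 5 of each site (before the last base), so after positions 144, 159.
Circular molecule, 2 cuts → 2 fragments:
  145–159 → 15 bp
  160–163 then 1–144 → 4 + 144 = 148 bp
Sorted largest to smallest: 148, 15 bp.

148, 15 bp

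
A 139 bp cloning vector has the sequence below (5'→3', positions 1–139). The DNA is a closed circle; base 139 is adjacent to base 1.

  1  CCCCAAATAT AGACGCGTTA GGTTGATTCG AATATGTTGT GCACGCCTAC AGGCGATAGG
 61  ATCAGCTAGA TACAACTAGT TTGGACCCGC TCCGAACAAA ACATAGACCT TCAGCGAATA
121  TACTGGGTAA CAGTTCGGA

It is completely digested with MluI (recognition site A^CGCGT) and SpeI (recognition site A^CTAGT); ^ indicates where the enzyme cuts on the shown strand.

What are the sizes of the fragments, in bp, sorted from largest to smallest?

The MluI site (ACGCGT) starts at position 13.
MluI cuts after the first base of each site, so after position 13.
The SpeI site (ACTAGT) starts at position 75.
SpeI cuts after the first base of each site, so after position 75.
Combined cut positions: 13, 75.
Circular molecule, 2 cuts → 2 fragments:
  14–75 → 62 bp
  76–139 then 1–13 → 64 + 13 = 77 bp
Sorted largest to smallest: 77, 62 bp.

77, 62 bp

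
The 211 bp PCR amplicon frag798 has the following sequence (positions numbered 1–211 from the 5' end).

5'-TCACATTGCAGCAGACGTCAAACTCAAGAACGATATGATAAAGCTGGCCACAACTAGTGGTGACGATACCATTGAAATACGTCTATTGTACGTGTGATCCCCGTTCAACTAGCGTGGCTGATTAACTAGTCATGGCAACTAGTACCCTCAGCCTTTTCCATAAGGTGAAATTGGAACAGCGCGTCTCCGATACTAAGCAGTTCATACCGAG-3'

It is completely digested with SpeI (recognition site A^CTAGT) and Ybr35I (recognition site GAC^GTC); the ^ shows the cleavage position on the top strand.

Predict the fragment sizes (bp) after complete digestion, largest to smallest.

73, 72, 37, 16, 13 bp

SpeI sites (ACTAGT) start at positions 53, 125, 138.
SpeI cuts after the first base of each site, so after positions 53, 125, 138.
The Ybr35I site (GACGTC) starts at position 14.
Ybr35I cuts after base 3 of each site, so after position 16.
Combined cut positions: 16, 53, 125, 138.
Linear molecule, 4 cuts → 5 fragments:
  1–16 → 16 bp
  17–53 → 37 bp
  54–125 → 72 bp
  126–138 → 13 bp
  139–211 → 73 bp
Sorted largest to smallest: 73, 72, 37, 16, 13 bp.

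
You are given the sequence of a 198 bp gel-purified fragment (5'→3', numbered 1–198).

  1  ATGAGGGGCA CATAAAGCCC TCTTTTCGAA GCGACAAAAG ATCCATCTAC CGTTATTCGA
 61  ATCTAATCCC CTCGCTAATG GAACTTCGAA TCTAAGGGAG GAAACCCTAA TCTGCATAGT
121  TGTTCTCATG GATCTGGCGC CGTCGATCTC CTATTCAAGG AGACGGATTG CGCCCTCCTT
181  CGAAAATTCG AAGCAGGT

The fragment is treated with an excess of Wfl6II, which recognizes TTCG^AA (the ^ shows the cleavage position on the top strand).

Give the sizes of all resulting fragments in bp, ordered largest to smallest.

Wfl6II sites (TTCGAA) start at positions 25, 56, 85, 179, 187.
Wfl6II cuts after base 4 of each site, so after positions 28, 59, 88, 182, 190.
Linear molecule, 5 cuts → 6 fragments:
  1–28 → 28 bp
  29–59 → 31 bp
  60–88 → 29 bp
  89–182 → 94 bp
  183–190 → 8 bp
  191–198 → 8 bp
Sorted largest to smallest: 94, 31, 29, 28, 8, 8 bp.

94, 31, 29, 28, 8, 8 bp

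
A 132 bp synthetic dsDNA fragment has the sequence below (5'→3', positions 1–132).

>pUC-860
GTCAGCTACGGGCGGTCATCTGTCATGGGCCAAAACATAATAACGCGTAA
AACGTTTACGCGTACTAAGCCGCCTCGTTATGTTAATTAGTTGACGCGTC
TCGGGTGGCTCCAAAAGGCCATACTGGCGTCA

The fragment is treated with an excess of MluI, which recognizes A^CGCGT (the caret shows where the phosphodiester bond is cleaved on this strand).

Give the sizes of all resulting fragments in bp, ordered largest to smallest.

43, 38, 36, 15 bp

MluI sites (ACGCGT) start at positions 43, 58, 94.
MluI cuts after the first base of each site, so after positions 43, 58, 94.
Linear molecule, 3 cuts → 4 fragments:
  1–43 → 43 bp
  44–58 → 15 bp
  59–94 → 36 bp
  95–132 → 38 bp
Sorted largest to smallest: 43, 38, 36, 15 bp.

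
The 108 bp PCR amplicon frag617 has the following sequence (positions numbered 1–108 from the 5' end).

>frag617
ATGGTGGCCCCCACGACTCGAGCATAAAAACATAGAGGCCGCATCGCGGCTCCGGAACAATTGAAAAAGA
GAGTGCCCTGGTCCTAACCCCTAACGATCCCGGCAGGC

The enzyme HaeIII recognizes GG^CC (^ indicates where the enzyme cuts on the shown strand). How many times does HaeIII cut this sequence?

GGCC occurs starting at positions 6, 37.
HaeIII cuts at 2 sites.

2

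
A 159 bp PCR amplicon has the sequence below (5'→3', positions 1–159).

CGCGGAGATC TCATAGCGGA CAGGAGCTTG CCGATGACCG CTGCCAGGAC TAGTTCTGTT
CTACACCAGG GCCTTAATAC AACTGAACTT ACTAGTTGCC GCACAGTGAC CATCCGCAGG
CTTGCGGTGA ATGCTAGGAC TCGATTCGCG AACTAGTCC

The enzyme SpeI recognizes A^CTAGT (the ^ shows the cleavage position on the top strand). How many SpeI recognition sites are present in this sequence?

3

ACTAGT occurs starting at positions 49, 91, 152.
SpeI cuts at 3 sites.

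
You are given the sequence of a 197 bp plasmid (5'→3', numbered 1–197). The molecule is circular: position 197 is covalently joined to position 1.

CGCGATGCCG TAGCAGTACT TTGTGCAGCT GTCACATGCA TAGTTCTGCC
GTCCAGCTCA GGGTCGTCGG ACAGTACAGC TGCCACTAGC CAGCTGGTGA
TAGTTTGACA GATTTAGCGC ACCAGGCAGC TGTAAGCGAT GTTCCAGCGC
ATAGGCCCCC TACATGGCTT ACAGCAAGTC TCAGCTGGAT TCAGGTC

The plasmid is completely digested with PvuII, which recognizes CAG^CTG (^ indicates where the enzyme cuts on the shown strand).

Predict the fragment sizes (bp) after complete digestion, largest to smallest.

PvuII sites (CAGCTG) start at positions 26, 77, 91, 127, 182.
PvuII cuts after base 3 of each site, so after positions 28, 79, 93, 129, 184.
Circular molecule, 5 cuts → 5 fragments:
  29–79 → 51 bp
  80–93 → 14 bp
  94–129 → 36 bp
  130–184 → 55 bp
  185–197 then 1–28 → 13 + 28 = 41 bp
Sorted largest to smallest: 55, 51, 41, 36, 14 bp.

55, 51, 41, 36, 14 bp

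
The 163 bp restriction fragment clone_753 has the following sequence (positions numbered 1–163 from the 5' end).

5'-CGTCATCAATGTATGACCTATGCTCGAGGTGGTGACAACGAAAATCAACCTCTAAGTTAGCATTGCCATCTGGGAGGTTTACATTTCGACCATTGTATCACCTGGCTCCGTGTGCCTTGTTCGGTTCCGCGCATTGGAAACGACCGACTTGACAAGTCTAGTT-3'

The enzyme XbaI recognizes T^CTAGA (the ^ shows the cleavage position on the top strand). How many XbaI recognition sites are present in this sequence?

No occurrence of TCTAGA is present in the sequence.
XbaI does not cut: 0 sites.

0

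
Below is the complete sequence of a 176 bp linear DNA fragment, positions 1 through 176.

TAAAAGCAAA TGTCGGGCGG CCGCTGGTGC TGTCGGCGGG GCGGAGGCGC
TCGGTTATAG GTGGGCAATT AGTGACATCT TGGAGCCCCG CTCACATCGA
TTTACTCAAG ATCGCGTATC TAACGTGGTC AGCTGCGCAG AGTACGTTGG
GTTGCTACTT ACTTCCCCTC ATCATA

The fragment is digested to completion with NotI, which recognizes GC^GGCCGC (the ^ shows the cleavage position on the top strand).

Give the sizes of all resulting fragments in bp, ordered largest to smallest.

The NotI site (GCGGCCGC) starts at position 17.
NotI cuts after base 2 of each site, so after position 18.
Linear molecule, 1 cut → 2 fragments:
  1–18 → 18 bp
  19–176 → 158 bp
Sorted largest to smallest: 158, 18 bp.

158, 18 bp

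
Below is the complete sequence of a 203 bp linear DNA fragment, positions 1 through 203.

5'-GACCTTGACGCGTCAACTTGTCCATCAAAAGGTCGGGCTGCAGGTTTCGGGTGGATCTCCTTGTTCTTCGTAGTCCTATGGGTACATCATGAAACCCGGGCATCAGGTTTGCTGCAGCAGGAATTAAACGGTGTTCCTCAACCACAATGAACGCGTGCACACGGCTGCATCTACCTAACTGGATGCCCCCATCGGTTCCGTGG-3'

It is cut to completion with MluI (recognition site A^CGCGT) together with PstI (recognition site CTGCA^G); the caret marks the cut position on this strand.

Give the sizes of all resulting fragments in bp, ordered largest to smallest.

MluI sites (ACGCGT) start at positions 8, 151.
MluI cuts after the first base of each site, so after positions 8, 151.
PstI sites (CTGCAG) start at positions 38, 112.
PstI cuts after base 5 of each site (before the last base), so after positions 42, 116.
Combined cut positions: 8, 42, 116, 151.
Linear molecule, 4 cuts → 5 fragments:
  1–8 → 8 bp
  9–42 → 34 bp
  43–116 → 74 bp
  117–151 → 35 bp
  152–203 → 52 bp
Sorted largest to smallest: 74, 52, 35, 34, 8 bp.

74, 52, 35, 34, 8 bp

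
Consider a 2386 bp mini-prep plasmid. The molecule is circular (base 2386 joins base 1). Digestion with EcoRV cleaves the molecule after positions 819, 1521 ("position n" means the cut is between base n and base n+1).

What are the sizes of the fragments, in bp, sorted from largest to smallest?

Circular molecule, 2 cuts → 2 fragments:
  1521 − 819 = 702 bp
  wrap: 2386 − 1521 + 819 = 1684 bp
Sorted largest to smallest: 1684, 702 bp.

1684, 702 bp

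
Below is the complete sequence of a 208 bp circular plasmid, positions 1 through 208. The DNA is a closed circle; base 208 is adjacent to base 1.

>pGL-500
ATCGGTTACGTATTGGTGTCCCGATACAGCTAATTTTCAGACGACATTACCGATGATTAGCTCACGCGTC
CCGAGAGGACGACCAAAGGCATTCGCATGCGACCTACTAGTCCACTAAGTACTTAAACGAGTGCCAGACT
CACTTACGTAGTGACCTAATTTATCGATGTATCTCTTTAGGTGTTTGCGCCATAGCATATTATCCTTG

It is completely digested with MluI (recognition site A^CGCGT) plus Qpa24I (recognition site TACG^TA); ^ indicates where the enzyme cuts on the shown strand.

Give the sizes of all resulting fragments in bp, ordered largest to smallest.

84, 70, 54 bp

The MluI site (ACGCGT) starts at position 64.
MluI cuts after the first base of each site, so after position 64.
Qpa24I sites (TACGTA) start at positions 7, 145.
Qpa24I cuts after base 4 of each site, so after positions 10, 148.
Combined cut positions: 10, 64, 148.
Circular molecule, 3 cuts → 3 fragments:
  11–64 → 54 bp
  65–148 → 84 bp
  149–208 then 1–10 → 60 + 10 = 70 bp
Sorted largest to smallest: 84, 70, 54 bp.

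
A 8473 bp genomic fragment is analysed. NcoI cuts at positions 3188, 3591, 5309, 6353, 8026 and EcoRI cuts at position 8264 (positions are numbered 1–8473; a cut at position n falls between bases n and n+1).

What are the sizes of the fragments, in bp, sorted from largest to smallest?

Combined cut positions (sorted): 3188, 3591, 5309, 6353, 8026, 8264.
Linear molecule, 6 cuts → 7 fragments:
  3188 − 0 = 3188 bp
  3591 − 3188 = 403 bp
  5309 − 3591 = 1718 bp
  6353 − 5309 = 1044 bp
  8026 − 6353 = 1673 bp
  8264 − 8026 = 238 bp
  8473 − 8264 = 209 bp
Sorted largest to smallest: 3188, 1718, 1673, 1044, 403, 238, 209 bp.

3188, 1718, 1673, 1044, 403, 238, 209 bp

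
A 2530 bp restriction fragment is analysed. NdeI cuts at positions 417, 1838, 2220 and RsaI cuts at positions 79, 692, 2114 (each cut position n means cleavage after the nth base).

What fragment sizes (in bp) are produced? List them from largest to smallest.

1146, 338, 310, 276, 275, 106, 79 bp

Combined cut positions (sorted): 79, 417, 692, 1838, 2114, 2220.
Linear molecule, 6 cuts → 7 fragments:
  79 − 0 = 79 bp
  417 − 79 = 338 bp
  692 − 417 = 275 bp
  1838 − 692 = 1146 bp
  2114 − 1838 = 276 bp
  2220 − 2114 = 106 bp
  2530 − 2220 = 310 bp
Sorted largest to smallest: 1146, 338, 310, 276, 275, 106, 79 bp.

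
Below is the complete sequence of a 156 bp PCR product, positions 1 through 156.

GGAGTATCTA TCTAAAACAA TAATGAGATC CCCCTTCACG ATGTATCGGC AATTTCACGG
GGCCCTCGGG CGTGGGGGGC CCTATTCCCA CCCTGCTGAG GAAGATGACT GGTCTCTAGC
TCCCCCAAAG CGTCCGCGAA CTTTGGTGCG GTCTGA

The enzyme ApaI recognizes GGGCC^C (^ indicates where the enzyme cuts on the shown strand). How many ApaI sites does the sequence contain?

GGGCCC occurs starting at positions 60, 77.
ApaI cuts at 2 sites.

2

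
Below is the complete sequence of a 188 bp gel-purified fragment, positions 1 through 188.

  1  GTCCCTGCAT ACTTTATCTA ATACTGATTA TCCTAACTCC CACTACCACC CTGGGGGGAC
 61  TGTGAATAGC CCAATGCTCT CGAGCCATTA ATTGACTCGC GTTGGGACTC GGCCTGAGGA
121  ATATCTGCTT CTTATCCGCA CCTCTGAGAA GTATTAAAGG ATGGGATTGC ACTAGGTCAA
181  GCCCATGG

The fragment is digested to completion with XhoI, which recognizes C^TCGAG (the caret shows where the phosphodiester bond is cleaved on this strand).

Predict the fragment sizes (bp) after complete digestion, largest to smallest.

109, 79 bp

The XhoI site (CTCGAG) starts at position 79.
XhoI cuts after the first base of each site, so after position 79.
Linear molecule, 1 cut → 2 fragments:
  1–79 → 79 bp
  80–188 → 109 bp
Sorted largest to smallest: 109, 79 bp.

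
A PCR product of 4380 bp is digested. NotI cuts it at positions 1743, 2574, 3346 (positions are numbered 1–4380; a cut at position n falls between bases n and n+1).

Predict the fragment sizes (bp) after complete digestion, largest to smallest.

Linear molecule, 3 cuts → 4 fragments:
  1743 − 0 = 1743 bp
  2574 − 1743 = 831 bp
  3346 − 2574 = 772 bp
  4380 − 3346 = 1034 bp
Sorted largest to smallest: 1743, 1034, 831, 772 bp.

1743, 1034, 831, 772 bp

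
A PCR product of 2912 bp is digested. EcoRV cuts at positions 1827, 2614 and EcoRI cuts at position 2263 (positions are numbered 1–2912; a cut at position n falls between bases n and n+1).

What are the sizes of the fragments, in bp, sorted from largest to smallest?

Combined cut positions (sorted): 1827, 2263, 2614.
Linear molecule, 3 cuts → 4 fragments:
  1827 − 0 = 1827 bp
  2263 − 1827 = 436 bp
  2614 − 2263 = 351 bp
  2912 − 2614 = 298 bp
Sorted largest to smallest: 1827, 436, 351, 298 bp.

1827, 436, 351, 298 bp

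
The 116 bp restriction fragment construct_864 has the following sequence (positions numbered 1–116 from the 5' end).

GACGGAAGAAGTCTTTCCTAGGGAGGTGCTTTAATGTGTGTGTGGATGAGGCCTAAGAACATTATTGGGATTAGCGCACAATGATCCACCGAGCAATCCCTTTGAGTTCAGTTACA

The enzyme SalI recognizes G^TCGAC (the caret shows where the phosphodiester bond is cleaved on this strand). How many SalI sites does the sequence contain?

No occurrence of GTCGAC is present in the sequence.
SalI does not cut: 0 sites.

0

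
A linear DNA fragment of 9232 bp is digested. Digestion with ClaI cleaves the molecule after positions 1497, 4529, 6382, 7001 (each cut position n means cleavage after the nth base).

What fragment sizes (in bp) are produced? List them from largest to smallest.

Linear molecule, 4 cuts → 5 fragments:
  1497 − 0 = 1497 bp
  4529 − 1497 = 3032 bp
  6382 − 4529 = 1853 bp
  7001 − 6382 = 619 bp
  9232 − 7001 = 2231 bp
Sorted largest to smallest: 3032, 2231, 1853, 1497, 619 bp.

3032, 2231, 1853, 1497, 619 bp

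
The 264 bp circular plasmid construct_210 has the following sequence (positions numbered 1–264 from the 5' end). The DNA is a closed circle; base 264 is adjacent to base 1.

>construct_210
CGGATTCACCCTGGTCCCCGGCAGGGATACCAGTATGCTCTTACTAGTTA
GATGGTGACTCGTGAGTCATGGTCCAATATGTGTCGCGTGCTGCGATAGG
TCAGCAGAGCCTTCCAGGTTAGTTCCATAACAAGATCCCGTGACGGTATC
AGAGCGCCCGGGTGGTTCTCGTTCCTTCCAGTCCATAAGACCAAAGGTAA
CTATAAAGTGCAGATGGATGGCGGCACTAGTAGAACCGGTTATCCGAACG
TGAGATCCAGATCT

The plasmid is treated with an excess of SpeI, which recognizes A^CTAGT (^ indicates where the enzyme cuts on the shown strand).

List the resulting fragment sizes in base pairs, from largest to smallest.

SpeI sites (ACTAGT) start at positions 43, 226.
SpeI cuts after the first base of each site, so after positions 43, 226.
Circular molecule, 2 cuts → 2 fragments:
  44–226 → 183 bp
  227–264 then 1–43 → 38 + 43 = 81 bp
Sorted largest to smallest: 183, 81 bp.

183, 81 bp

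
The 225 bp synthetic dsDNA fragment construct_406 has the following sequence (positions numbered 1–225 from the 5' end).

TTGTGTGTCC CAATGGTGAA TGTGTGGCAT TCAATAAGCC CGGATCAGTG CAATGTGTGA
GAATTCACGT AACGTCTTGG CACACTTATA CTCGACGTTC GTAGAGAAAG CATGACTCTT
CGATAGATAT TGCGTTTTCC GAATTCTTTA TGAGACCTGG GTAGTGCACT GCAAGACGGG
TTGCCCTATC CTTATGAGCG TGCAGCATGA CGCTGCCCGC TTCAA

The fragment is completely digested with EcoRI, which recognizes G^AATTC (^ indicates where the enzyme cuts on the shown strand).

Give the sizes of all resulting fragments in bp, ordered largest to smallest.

EcoRI sites (GAATTC) start at positions 61, 141.
EcoRI cuts after the first base of each site, so after positions 61, 141.
Linear molecule, 2 cuts → 3 fragments:
  1–61 → 61 bp
  62–141 → 80 bp
  142–225 → 84 bp
Sorted largest to smallest: 84, 80, 61 bp.

84, 80, 61 bp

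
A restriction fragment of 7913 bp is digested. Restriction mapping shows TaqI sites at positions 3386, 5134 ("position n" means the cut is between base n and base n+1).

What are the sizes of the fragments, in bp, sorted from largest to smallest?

Linear molecule, 2 cuts → 3 fragments:
  3386 − 0 = 3386 bp
  5134 − 3386 = 1748 bp
  7913 − 5134 = 2779 bp
Sorted largest to smallest: 3386, 2779, 1748 bp.

3386, 2779, 1748 bp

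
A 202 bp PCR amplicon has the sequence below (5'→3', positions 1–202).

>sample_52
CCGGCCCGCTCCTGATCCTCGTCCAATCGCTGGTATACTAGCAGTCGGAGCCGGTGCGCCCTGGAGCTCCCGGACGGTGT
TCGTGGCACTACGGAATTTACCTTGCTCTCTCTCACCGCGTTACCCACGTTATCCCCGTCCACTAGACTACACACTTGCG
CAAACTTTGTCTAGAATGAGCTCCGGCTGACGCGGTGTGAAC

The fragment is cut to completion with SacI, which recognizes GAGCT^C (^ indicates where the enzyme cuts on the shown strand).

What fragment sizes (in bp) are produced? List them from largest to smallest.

114, 68, 20 bp

SacI sites (GAGCTC) start at positions 64, 178.
SacI cuts after base 5 of each site (before the last base), so after positions 68, 182.
Linear molecule, 2 cuts → 3 fragments:
  1–68 → 68 bp
  69–182 → 114 bp
  183–202 → 20 bp
Sorted largest to smallest: 114, 68, 20 bp.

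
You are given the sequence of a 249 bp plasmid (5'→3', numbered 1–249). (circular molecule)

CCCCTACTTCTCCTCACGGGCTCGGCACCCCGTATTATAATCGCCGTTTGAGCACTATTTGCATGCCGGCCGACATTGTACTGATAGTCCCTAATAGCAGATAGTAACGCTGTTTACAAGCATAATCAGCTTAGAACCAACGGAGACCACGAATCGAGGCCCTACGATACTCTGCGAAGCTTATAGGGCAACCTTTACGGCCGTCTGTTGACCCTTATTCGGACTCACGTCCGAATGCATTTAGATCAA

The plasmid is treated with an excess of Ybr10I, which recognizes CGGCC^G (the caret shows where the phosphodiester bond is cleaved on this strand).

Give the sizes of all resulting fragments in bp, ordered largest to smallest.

131, 118 bp

Ybr10I sites (CGGCCG) start at positions 67, 198.
Ybr10I cuts after base 5 of each site (before the last base), so after positions 71, 202.
Circular molecule, 2 cuts → 2 fragments:
  72–202 → 131 bp
  203–249 then 1–71 → 47 + 71 = 118 bp
Sorted largest to smallest: 131, 118 bp.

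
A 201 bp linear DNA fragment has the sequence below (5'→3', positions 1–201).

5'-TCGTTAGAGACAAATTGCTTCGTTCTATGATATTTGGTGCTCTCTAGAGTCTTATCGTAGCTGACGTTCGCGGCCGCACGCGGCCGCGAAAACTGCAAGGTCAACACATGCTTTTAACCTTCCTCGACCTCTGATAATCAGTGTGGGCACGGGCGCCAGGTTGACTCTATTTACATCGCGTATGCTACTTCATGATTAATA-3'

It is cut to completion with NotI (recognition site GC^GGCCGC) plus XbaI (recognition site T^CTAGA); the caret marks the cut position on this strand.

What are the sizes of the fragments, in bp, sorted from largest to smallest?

NotI sites (GCGGCCGC) start at positions 70, 80.
NotI cuts after base 2 of each site, so after positions 71, 81.
The XbaI site (TCTAGA) starts at position 43.
XbaI cuts after the first base of each site, so after position 43.
Combined cut positions: 43, 71, 81.
Linear molecule, 3 cuts → 4 fragments:
  1–43 → 43 bp
  44–71 → 28 bp
  72–81 → 10 bp
  82–201 → 120 bp
Sorted largest to smallest: 120, 43, 28, 10 bp.

120, 43, 28, 10 bp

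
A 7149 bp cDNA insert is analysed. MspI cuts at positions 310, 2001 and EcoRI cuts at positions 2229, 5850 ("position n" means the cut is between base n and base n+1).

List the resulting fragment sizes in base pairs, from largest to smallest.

3621, 1691, 1299, 310, 228 bp

Combined cut positions (sorted): 310, 2001, 2229, 5850.
Linear molecule, 4 cuts → 5 fragments:
  310 − 0 = 310 bp
  2001 − 310 = 1691 bp
  2229 − 2001 = 228 bp
  5850 − 2229 = 3621 bp
  7149 − 5850 = 1299 bp
Sorted largest to smallest: 3621, 1691, 1299, 310, 228 bp.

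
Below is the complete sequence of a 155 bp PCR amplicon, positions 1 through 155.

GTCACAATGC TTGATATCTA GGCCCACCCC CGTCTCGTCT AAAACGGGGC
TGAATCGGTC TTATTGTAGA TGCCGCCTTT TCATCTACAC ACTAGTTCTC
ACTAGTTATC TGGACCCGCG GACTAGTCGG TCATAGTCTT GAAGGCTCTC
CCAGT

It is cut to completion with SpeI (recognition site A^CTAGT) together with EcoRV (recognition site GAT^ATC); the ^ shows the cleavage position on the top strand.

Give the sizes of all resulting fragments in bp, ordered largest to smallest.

SpeI sites (ACTAGT) start at positions 91, 101, 122.
SpeI cuts after the first base of each site, so after positions 91, 101, 122.
The EcoRV site (GATATC) starts at position 13.
EcoRV cuts after base 3 of each site, so after position 15.
Combined cut positions: 15, 91, 101, 122.
Linear molecule, 4 cuts → 5 fragments:
  1–15 → 15 bp
  16–91 → 76 bp
  92–101 → 10 bp
  102–122 → 21 bp
  123–155 → 33 bp
Sorted largest to smallest: 76, 33, 21, 15, 10 bp.

76, 33, 21, 15, 10 bp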